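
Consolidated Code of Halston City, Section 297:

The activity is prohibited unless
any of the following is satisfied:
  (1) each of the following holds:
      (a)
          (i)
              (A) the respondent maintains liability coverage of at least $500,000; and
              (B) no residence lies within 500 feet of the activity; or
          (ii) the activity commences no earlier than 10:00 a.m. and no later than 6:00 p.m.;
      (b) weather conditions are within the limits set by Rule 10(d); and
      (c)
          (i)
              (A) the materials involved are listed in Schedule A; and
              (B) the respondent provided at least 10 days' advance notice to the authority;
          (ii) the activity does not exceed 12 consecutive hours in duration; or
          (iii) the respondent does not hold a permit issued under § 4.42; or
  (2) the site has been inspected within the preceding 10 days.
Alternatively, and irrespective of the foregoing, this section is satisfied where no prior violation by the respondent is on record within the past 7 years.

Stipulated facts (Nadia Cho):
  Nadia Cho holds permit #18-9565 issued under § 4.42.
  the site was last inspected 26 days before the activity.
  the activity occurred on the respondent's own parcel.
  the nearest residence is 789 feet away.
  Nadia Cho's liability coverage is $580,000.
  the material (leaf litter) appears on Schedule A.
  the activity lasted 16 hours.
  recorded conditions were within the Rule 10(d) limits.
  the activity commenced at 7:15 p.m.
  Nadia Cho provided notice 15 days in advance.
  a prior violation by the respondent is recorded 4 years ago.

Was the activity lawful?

(A) coverage ≥ $500,000 — satisfied.
(B) no residence in 500 ft — holds.
(i): T AND T → true.
(ii) start within hours — not satisfied.
(a): T OR F → true.
(b) weather ok — met.
(A) Schedule A material — satisfied.
(B) ≥10 days' notice — met.
(i) = T AND T = true.
(ii) ≤ 12 hrs duration — fails.
(iii) not (holds permit) — not met.
(c): T OR F OR F → true.
(1) = T AND T AND T = true.
(2) site inspected — not satisfied.
Overall: T OR F → true.
Exception (no prior violation) — not satisfied.
Result: main true OR exception false → true.

Yes — lawful.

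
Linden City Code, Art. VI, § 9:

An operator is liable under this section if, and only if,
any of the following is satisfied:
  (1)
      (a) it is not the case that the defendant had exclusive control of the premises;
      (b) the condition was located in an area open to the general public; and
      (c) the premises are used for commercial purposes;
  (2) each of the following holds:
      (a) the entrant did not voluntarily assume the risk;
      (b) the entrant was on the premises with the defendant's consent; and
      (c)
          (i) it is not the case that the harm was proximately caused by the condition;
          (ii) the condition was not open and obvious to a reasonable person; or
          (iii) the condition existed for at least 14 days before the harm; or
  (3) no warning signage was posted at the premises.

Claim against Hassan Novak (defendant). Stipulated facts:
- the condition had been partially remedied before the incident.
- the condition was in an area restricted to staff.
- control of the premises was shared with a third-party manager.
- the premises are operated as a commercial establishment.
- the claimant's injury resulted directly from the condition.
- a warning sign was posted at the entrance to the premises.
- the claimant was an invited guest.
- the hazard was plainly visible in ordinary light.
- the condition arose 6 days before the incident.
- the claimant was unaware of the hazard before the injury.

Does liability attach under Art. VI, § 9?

(a) not (exclusive control) — satisfied.
(b) public area — fails.
(c) commercial use — holds.
(1) = T AND F AND T = false.
(a) no assumed risk — holds.
(b) consent to enter — holds.
(i) not (proximate cause) — not met.
(ii) not open/obvious — not met.
(iii) condition ≥14 days old — fails.
So (c) is not satisfied (F OR F OR F).
(2): T AND T AND F → false.
(3) no signage posted — not met.
Overall = F OR F OR F = false.

No — not liable.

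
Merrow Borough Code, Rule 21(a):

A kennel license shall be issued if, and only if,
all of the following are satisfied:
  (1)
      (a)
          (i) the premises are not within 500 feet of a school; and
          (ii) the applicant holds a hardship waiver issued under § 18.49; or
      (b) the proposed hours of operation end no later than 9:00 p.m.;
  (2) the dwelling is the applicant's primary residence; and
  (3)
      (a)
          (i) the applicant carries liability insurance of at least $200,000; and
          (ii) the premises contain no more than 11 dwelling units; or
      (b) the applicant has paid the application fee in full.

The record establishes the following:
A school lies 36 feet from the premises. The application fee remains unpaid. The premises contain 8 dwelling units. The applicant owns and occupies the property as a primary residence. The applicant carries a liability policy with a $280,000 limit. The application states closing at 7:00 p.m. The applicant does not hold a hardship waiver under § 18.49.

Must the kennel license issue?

Yes — granted.

(i) ≥500 ft from school — not satisfied.
(ii) hardship waiver — fails.
(a) = F AND F = false.
(b) closes by 9 p.m. — met.
So (1) is satisfied (F OR T).
(2) primary residence — holds.
(i) insurance ≥ $200,000 — satisfied.
(ii) ≤ 11 units — satisfied.
(a) = T AND T = true.
(b) fee paid — not satisfied.
(3): T OR F → true.
Overall: T AND T AND T → true.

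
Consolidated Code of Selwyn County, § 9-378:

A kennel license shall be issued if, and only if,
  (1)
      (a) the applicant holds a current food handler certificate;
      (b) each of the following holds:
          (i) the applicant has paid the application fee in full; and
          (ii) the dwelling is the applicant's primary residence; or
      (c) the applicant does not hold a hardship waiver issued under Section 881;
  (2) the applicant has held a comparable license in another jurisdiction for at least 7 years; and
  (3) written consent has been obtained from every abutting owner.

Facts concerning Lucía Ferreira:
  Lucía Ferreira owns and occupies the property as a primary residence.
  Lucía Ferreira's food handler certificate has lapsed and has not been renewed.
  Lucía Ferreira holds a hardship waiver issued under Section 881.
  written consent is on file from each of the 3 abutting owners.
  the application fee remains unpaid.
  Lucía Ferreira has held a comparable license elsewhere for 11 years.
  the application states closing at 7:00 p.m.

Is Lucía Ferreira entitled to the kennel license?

No — denied.

(a) food handler cert. — not met.
(i) fee paid — fails.
(ii) primary residence — satisfied.
So (b) is not satisfied (F AND T).
(c) not (hardship waiver) — not met.
(1): F OR F OR F → false.
(2) prior license ≥ 7 yr — met.
(3) all abutters consent — holds.
So Overall is not satisfied (F AND T AND T).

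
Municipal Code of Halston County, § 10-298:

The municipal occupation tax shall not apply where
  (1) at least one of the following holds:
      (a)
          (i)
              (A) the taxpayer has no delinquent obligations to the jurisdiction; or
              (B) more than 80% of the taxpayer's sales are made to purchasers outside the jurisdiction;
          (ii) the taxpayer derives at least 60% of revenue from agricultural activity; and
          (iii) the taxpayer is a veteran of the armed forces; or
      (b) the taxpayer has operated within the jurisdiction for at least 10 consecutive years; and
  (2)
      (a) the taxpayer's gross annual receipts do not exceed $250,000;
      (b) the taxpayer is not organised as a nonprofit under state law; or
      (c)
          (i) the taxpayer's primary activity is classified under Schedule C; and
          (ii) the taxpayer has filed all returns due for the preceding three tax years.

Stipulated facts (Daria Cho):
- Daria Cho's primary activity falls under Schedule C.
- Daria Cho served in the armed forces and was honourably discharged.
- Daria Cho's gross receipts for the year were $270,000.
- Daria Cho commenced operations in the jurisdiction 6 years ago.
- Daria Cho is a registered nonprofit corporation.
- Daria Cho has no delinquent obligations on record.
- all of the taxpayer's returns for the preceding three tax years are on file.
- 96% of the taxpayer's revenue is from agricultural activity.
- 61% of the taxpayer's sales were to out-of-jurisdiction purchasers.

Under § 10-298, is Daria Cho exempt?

(A) no delinquency — holds.
(B) >80% out-of-jur. sales — not met.
(i): T OR F → true.
(ii) ≥60% agricultural — satisfied.
(iii) veteran — met.
So (a) is satisfied (T AND T AND T).
(b) ≥ 10 yrs in jurisdiction — fails.
(1): T OR F → true.
(a) receipts ≤ $250,000 — not satisfied.
(b) not (nonprofit) — fails.
(i) Schedule C activity — satisfied.
(ii) returns current — holds.
(c): T AND T → true.
(2): F OR F OR T → true.
Overall: T AND T → true.

Yes — exempt.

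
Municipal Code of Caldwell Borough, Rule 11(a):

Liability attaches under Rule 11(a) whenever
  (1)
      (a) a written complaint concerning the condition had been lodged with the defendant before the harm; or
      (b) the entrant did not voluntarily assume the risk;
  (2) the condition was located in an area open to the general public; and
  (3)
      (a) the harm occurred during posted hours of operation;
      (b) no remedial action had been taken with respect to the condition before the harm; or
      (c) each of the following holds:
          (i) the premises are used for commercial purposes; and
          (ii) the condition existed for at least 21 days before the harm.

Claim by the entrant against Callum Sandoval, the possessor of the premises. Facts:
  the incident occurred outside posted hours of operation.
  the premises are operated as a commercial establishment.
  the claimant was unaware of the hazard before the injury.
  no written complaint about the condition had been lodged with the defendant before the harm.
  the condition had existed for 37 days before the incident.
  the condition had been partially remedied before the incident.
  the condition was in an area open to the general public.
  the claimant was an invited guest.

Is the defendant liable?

Yes — liable.

(a) complaint lodged — not satisfied.
(b) no assumed risk — holds.
(1) = F OR T = true.
(2) public area — holds.
(a) during posted hours — not met.
(b) no remedial action — not met.
(i) commercial use — satisfied.
(ii) condition ≥21 days old — satisfied.
So (c) is satisfied (T AND T).
(3): F OR F OR T → true.
Overall: T AND T AND T → true.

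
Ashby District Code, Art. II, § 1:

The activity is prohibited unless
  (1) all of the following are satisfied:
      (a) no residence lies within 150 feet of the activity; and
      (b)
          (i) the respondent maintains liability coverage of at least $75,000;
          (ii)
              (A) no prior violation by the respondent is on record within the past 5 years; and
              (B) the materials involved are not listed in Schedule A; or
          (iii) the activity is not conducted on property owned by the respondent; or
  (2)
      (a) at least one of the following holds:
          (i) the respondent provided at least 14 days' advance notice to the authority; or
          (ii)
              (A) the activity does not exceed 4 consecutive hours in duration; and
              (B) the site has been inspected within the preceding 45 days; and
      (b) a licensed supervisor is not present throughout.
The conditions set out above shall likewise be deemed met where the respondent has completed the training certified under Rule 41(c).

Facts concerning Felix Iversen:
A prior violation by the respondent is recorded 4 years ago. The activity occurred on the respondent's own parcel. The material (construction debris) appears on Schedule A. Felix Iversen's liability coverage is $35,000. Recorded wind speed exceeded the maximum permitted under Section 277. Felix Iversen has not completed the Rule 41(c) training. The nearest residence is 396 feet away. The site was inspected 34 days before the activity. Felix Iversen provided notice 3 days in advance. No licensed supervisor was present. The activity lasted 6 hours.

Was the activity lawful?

(a) no residence in 150 ft — met.
(i) coverage ≥ $75,000 — not satisfied.
(A) no prior violation — not satisfied.
(B) not (Schedule A material) — fails.
(ii) = F AND F = false.
(iii) not (own property) — fails.
(b): F OR F OR F → false.
(1) = T AND F = false.
(i) ≥14 days' notice — not satisfied.
(A) ≤ 4 hrs duration — not met.
(B) site inspected — holds.
So (ii) is not satisfied (F AND T).
(a) = F OR F = false.
(b) not (supervisor present) — holds.
So (2) is not satisfied (F AND T).
Overall: F OR F → false.
Exception (training certified) — not satisfied.
Result: main false OR exception false → false.

No — unlawful.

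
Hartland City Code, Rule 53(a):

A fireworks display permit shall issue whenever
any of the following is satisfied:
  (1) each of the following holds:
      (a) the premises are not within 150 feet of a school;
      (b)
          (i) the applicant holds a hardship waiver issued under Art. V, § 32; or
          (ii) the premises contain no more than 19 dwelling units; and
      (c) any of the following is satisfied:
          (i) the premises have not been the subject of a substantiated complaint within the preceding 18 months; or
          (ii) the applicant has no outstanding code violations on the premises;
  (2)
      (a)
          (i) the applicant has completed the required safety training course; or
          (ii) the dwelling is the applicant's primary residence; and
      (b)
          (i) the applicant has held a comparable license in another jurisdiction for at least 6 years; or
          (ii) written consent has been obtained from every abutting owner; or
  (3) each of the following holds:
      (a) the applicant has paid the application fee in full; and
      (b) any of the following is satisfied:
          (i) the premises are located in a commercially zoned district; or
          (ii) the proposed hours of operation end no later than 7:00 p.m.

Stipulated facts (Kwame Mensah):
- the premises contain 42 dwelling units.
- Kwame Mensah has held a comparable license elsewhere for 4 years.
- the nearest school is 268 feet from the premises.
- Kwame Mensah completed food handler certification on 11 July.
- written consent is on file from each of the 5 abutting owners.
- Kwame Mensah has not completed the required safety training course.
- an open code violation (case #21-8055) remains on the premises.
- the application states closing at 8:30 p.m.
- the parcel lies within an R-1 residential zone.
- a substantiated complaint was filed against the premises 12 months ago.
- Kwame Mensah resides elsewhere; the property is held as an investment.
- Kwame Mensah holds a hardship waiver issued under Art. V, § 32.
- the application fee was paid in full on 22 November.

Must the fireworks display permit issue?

(a) ≥150 ft from school — met.
(i) hardship waiver — met.
(ii) ≤ 19 units — not satisfied.
So (b) is satisfied (T OR F).
(i) no complaint in 18 mo. — not met.
(ii) no code violations — fails.
(c): F OR F → false.
(1) = T AND T AND F = false.
(i) safety training — not satisfied.
(ii) primary residence — not met.
So (a) is not satisfied (F OR F).
(i) prior license ≥ 6 yr — fails.
(ii) all abutters consent — holds.
(b): F OR T → true.
So (2) is not satisfied (F AND T).
(a) fee paid — met.
(i) commercially zoned — fails.
(ii) closes by 7 p.m. — not met.
So (b) is not satisfied (F OR F).
(3): T AND F → false.
So Overall is not satisfied (F OR F OR F).

No — denied.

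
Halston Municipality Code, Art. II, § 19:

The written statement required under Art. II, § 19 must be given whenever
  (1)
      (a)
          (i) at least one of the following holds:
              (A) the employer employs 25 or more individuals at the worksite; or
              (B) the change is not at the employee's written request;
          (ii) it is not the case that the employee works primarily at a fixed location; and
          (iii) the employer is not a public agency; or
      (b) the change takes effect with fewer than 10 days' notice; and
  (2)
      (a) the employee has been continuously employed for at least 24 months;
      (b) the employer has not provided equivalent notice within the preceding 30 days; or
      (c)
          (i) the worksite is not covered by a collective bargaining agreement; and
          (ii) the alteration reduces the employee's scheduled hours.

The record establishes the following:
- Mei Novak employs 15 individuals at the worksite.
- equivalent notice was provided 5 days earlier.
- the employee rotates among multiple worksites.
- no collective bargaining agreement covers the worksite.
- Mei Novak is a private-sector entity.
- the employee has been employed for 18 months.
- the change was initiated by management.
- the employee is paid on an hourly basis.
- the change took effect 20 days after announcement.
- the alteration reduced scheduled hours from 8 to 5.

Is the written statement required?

Yes — required.

(A) ≥ 25 at site — fails.
(B) not employee-requested — holds.
So (i) is satisfied (F OR T).
(ii) not (fixed location) — holds.
(iii) not (public agency) — holds.
(a): T AND T AND T → true.
(b) < 10 days' notice — not met.
(1): T OR F → true.
(a) tenure ≥ 24 mo. — not satisfied.
(b) no recent notice — not satisfied.
(i) no CBA — satisfied.
(ii) hours reduced — holds.
So (c) is satisfied (T AND T).
(2) = F OR F OR T = true.
So Overall is satisfied (T AND T).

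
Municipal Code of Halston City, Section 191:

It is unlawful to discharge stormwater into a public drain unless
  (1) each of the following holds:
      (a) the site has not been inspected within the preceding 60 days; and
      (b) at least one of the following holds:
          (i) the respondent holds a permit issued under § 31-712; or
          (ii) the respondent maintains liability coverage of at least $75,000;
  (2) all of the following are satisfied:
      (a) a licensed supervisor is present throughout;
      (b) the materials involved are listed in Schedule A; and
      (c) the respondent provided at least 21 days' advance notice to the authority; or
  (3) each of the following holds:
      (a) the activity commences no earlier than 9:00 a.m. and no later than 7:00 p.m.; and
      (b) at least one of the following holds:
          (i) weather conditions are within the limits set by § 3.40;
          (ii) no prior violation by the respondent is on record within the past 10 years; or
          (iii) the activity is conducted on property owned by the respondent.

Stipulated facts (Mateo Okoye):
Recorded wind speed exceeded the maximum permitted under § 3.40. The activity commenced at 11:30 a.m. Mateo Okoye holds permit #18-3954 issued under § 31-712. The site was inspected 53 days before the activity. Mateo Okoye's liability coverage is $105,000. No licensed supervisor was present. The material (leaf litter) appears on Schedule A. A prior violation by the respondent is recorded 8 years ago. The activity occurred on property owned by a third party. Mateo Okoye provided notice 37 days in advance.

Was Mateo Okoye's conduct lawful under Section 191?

No — unlawful.

(a) not (site inspected) — not satisfied.
(i) holds permit — met.
(ii) coverage ≥ $75,000 — met.
So (b) is satisfied (T OR T).
(1): F AND T → false.
(a) supervisor present — not met.
(b) Schedule A material — satisfied.
(c) ≥21 days' notice — satisfied.
So (2) is not satisfied (F AND T AND T).
(a) start within hours — holds.
(i) weather ok — fails.
(ii) no prior violation — fails.
(iii) own property — fails.
(b) = F OR F OR F = false.
(3) = T AND F = false.
Overall: F OR F OR F → false.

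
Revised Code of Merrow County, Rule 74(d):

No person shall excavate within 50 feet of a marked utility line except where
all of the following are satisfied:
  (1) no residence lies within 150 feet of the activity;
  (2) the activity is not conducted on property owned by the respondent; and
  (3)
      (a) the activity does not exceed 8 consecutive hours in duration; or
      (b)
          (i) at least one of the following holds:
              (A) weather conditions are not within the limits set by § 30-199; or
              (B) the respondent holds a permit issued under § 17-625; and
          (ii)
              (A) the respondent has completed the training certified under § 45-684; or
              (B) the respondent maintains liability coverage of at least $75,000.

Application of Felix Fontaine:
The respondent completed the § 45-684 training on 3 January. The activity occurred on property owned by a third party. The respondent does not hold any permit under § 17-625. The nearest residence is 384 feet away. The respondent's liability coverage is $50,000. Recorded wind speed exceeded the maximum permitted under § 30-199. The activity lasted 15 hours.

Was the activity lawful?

(1) no residence in 150 ft — holds.
(2) not (own property) — met.
(a) ≤ 8 hrs duration — fails.
(A) not (weather ok) — holds.
(B) holds permit — not met.
(i): T OR F → true.
(A) training certified — satisfied.
(B) coverage ≥ $75,000 — fails.
So (ii) is satisfied (T OR F).
(b) = T AND T = true.
So (3) is satisfied (F OR T).
Overall = T AND T AND T = true.

Yes — lawful.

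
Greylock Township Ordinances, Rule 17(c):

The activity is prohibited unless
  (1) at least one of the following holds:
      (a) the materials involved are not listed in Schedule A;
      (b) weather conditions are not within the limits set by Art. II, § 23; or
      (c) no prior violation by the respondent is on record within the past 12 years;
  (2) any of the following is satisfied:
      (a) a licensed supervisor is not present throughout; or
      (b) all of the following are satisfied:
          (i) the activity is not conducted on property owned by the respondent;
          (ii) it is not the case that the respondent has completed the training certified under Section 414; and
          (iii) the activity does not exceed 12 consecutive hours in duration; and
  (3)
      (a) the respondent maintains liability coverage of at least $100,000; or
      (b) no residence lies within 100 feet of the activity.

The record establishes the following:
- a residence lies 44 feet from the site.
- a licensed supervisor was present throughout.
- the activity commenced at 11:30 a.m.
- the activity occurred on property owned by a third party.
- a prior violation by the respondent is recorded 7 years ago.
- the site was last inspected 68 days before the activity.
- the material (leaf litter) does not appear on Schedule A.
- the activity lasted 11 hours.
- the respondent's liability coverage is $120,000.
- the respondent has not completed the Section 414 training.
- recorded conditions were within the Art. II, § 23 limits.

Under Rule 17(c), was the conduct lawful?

Yes — lawful.

(a) not (Schedule A material) — met.
(b) not (weather ok) — fails.
(c) no prior violation — not met.
(1): T OR F OR F → true.
(a) not (supervisor present) — not satisfied.
(i) not (own property) — satisfied.
(ii) not (training certified) — holds.
(iii) ≤ 12 hrs duration — satisfied.
So (b) is satisfied (T AND T AND T).
(2): F OR T → true.
(a) coverage ≥ $100,000 — satisfied.
(b) no residence in 100 ft — not satisfied.
So (3) is satisfied (T OR F).
Overall: T AND T AND T → true.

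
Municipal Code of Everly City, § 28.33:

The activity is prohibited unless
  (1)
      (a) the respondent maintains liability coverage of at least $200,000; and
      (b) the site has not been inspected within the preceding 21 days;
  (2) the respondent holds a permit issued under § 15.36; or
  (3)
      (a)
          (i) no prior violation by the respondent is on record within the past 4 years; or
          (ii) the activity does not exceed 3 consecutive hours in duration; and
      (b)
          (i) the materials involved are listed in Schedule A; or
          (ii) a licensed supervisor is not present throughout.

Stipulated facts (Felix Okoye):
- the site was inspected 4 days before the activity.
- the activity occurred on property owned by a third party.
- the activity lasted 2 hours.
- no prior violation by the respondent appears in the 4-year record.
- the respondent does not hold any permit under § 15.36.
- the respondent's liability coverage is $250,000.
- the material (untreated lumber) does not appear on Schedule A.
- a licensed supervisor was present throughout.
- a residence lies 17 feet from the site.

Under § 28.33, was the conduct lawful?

No — unlawful.

(a) coverage ≥ $200,000 — holds.
(b) not (site inspected) — fails.
So (1) is not satisfied (T AND F).
(2) holds permit — fails.
(i) no prior violation — holds.
(ii) ≤ 3 hrs duration — holds.
(a): T OR T → true.
(i) Schedule A material — fails.
(ii) not (supervisor present) — not satisfied.
(b): F OR F → false.
So (3) is not satisfied (T AND F).
So Overall is not satisfied (F OR F OR F).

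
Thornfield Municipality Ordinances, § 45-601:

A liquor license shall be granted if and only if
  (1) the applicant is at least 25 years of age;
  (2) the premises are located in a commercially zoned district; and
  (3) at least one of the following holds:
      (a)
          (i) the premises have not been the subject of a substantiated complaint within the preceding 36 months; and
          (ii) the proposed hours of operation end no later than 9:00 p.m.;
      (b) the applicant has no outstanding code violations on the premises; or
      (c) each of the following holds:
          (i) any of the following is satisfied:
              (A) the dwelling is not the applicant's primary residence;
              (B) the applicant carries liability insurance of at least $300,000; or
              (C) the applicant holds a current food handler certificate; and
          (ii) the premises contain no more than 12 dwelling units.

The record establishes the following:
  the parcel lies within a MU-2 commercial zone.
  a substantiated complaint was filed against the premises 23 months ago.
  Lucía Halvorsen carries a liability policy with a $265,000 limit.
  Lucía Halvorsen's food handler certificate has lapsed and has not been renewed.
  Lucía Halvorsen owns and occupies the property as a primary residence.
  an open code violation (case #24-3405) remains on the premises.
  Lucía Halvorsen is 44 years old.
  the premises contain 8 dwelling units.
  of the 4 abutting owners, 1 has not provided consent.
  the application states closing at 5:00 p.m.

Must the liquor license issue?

No — denied.

(1) age ≥ 25 — holds.
(2) commercially zoned — satisfied.
(i) no complaint in 36 mo. — fails.
(ii) closes by 9 p.m. — satisfied.
So (a) is not satisfied (F AND T).
(b) no code violations — not satisfied.
(A) not (primary residence) — not satisfied.
(B) insurance ≥ $300,000 — fails.
(C) food handler cert. — fails.
So (i) is not satisfied (F OR F OR F).
(ii) ≤ 12 units — holds.
So (c) is not satisfied (F AND T).
So (3) is not satisfied (F OR F OR F).
Overall = T AND T AND F = false.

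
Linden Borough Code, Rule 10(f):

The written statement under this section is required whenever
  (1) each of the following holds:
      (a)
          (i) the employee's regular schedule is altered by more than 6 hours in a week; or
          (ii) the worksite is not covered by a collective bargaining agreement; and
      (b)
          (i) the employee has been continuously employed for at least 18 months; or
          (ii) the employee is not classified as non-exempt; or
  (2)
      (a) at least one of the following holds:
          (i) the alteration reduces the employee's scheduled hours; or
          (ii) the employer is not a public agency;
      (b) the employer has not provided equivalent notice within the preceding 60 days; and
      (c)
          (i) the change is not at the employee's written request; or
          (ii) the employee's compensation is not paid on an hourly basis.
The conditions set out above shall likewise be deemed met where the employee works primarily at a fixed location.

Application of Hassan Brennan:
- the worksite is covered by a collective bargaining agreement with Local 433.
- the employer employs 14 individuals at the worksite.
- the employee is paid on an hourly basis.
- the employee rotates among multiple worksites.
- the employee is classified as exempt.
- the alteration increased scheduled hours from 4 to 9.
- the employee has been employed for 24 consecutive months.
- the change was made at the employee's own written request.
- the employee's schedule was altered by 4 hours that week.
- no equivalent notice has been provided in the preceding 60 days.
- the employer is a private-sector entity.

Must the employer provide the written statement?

(i) schedule shift > 6h — fails.
(ii) no CBA — not met.
(a) = F OR F = false.
(i) tenure ≥ 18 mo. — holds.
(ii) not (non-exempt) — satisfied.
(b): T OR T → true.
(1): F AND T → false.
(i) hours reduced — not satisfied.
(ii) not (public agency) — met.
(a) = F OR T = true.
(b) no recent notice — met.
(i) not employee-requested — not met.
(ii) not (hourly-paid) — not met.
(c): F OR F → false.
(2) = T AND T AND F = false.
Overall = F OR F = false.
Exception (fixed location) — not satisfied.
Result: main false OR exception false → false.

No — not required.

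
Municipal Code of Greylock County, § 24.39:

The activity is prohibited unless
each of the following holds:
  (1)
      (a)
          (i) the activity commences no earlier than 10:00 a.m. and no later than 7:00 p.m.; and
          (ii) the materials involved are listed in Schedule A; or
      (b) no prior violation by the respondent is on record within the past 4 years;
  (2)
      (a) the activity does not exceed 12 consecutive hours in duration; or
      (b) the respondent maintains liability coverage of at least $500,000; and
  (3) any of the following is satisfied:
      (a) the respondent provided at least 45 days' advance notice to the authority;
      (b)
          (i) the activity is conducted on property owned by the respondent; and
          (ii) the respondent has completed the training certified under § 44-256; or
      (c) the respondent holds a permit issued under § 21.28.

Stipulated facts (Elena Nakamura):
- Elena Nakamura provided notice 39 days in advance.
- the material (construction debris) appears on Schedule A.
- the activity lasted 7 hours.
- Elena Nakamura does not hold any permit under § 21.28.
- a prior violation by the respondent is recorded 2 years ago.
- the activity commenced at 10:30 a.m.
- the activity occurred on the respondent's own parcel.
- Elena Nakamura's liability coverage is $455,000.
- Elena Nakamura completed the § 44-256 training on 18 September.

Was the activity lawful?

(i) start within hours — met.
(ii) Schedule A material — met.
So (a) is satisfied (T AND T).
(b) no prior violation — not satisfied.
(1) = T OR F = true.
(a) ≤ 12 hrs duration — holds.
(b) coverage ≥ $500,000 — not satisfied.
(2): T OR F → true.
(a) ≥45 days' notice — not satisfied.
(i) own property — satisfied.
(ii) training certified — met.
(b): T AND T → true.
(c) holds permit — not met.
(3): F OR T OR F → true.
So Overall is satisfied (T AND T AND T).

Yes — lawful.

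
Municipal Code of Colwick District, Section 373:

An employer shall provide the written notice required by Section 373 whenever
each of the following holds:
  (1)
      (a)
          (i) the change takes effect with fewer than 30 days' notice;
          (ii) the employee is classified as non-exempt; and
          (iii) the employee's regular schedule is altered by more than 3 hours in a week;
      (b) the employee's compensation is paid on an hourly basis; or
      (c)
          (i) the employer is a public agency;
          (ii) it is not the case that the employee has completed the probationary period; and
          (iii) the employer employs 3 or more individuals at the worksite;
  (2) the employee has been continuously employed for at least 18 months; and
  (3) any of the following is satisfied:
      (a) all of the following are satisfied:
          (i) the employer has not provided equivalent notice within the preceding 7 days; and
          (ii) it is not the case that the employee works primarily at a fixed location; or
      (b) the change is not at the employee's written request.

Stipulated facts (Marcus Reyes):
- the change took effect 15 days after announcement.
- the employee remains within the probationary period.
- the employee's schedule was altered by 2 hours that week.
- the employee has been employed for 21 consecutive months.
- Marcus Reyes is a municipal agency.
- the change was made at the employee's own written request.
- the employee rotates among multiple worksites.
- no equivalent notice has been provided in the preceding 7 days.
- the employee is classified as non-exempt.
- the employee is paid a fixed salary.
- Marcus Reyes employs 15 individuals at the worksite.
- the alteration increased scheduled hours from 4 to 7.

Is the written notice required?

Yes — required.

(i) < 30 days' notice — met.
(ii) non-exempt — holds.
(iii) schedule shift > 3h — not satisfied.
(a): T AND T AND F → false.
(b) hourly-paid — not satisfied.
(i) public agency — satisfied.
(ii) not (past probation) — holds.
(iii) ≥ 3 at site — holds.
(c): T AND T AND T → true.
So (1) is satisfied (F OR F OR T).
(2) tenure ≥ 18 mo. — met.
(i) no recent notice — satisfied.
(ii) not (fixed location) — holds.
(a): T AND T → true.
(b) not employee-requested — not met.
(3) = T OR F = true.
Overall = T AND T AND T = true.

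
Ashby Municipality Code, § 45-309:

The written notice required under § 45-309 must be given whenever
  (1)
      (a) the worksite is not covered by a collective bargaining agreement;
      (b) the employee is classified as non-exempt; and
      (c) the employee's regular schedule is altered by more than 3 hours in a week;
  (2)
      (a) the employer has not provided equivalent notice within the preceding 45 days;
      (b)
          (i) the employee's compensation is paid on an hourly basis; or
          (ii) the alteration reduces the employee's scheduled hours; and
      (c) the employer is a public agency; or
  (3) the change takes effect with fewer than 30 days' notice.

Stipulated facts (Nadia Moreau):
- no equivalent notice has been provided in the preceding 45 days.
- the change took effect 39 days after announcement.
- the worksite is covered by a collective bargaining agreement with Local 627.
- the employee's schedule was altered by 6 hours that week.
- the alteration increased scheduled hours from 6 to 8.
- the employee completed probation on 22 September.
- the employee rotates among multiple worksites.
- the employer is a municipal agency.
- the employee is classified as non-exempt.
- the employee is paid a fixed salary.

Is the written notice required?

No — not required.

(a) no CBA — fails.
(b) non-exempt — holds.
(c) schedule shift > 3h — holds.
(1): F AND T AND T → false.
(a) no recent notice — holds.
(i) hourly-paid — not met.
(ii) hours reduced — fails.
So (b) is not satisfied (F OR F).
(c) public agency — holds.
(2) = T AND F AND T = false.
(3) < 30 days' notice — not met.
So Overall is not satisfied (F OR F OR F).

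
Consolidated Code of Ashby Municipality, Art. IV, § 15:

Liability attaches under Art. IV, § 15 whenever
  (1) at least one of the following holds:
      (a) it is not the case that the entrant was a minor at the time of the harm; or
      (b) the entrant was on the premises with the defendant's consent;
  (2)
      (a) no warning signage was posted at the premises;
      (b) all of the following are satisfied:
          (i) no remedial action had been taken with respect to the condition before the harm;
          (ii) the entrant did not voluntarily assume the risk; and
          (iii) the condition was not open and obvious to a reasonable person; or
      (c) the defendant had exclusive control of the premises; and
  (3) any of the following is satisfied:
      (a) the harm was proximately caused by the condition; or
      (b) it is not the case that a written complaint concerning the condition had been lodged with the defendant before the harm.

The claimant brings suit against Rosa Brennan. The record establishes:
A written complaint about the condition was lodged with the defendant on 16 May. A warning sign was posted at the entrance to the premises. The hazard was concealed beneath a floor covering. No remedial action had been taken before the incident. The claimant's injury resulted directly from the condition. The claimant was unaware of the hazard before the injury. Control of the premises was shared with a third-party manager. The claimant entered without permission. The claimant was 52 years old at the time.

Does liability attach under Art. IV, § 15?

Yes — liable.

(a) not (entrant a minor) — holds.
(b) consent to enter — fails.
(1): T OR F → true.
(a) no signage posted — fails.
(i) no remedial action — holds.
(ii) no assumed risk — holds.
(iii) not open/obvious — satisfied.
So (b) is satisfied (T AND T AND T).
(c) exclusive control — fails.
(2) = F OR T OR F = true.
(a) proximate cause — satisfied.
(b) not (complaint lodged) — not satisfied.
So (3) is satisfied (T OR F).
Overall: T AND T AND T → true.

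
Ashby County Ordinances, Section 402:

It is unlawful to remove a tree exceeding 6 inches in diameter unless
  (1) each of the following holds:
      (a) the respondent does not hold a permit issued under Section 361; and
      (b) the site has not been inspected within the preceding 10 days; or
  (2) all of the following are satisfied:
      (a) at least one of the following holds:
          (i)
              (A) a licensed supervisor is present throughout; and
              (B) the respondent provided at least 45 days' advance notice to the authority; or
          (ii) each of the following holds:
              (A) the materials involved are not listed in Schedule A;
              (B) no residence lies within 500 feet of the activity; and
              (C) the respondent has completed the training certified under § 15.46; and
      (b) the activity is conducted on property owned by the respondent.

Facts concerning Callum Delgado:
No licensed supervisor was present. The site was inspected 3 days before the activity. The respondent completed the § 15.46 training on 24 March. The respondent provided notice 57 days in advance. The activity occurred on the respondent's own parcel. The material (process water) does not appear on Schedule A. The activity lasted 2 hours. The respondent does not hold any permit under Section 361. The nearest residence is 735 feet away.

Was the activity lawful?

(a) not (holds permit) — met.
(b) not (site inspected) — not satisfied.
So (1) is not satisfied (T AND F).
(A) supervisor present — not met.
(B) ≥45 days' notice — satisfied.
(i): F AND T → false.
(A) not (Schedule A material) — met.
(B) no residence in 500 ft — satisfied.
(C) training certified — satisfied.
So (ii) is satisfied (T AND T AND T).
So (a) is satisfied (F OR T).
(b) own property — satisfied.
(2) = T AND T = true.
Overall: F OR T → true.

Yes — lawful.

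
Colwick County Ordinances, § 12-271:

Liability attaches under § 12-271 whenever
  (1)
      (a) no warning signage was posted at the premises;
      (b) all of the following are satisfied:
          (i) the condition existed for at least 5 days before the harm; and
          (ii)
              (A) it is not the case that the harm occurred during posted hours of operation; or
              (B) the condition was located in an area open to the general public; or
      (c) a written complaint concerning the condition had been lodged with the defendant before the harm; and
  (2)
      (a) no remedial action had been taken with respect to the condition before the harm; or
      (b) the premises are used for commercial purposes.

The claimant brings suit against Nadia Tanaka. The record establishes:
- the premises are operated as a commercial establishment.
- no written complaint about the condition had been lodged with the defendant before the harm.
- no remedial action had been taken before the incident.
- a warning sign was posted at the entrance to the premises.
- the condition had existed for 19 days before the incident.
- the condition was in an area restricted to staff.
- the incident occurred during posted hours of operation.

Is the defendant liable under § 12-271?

(a) no signage posted — not met.
(i) condition ≥5 days old — met.
(A) not (during posted hours) — fails.
(B) public area — not met.
(ii) = F OR F = false.
(b) = T AND F = false.
(c) complaint lodged — not satisfied.
(1): F OR F OR F → false.
(a) no remedial action — satisfied.
(b) commercial use — satisfied.
(2) = T OR T = true.
Overall = F AND T = false.

No — not liable.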